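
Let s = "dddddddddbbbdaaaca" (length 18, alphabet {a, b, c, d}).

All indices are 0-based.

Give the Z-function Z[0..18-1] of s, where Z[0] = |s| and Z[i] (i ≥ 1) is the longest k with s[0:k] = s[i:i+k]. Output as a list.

Z[0]=18
i=1: outside box; Z[1]=8 grow→box=[1,9)
i=2: min(r-i=7, Z[1]=8)=7; Z[2]=7
i=3: min(r-i=6, Z[2]=7)=6; Z[3]=6
i=4: min(r-i=5, Z[3]=6)=5; Z[4]=5
i=5: min(r-i=4, Z[4]=5)=4; Z[5]=4
i=6: min(r-i=3, Z[5]=4)=3; Z[6]=3
i=7: min(r-i=2, Z[6]=3)=2; Z[7]=2
i=8: min(r-i=1, Z[7]=2)=1; Z[8]=1
i=9: outside box; Z[9]=0
i=10: outside box; Z[10]=0
i=11: outside box; Z[11]=0
i=12: outside box; Z[12]=1 grow→box=[12,13)
i=13: outside box; Z[13]=0
i=14: outside box; Z[14]=0
i=15: outside box; Z[15]=0
i=16: outside box; Z[16]=0
i=17: outside box; Z[17]=0

[18, 8, 7, 6, 5, 4, 3, 2, 1, 0, 0, 0, 1, 0, 0, 0, 0, 0]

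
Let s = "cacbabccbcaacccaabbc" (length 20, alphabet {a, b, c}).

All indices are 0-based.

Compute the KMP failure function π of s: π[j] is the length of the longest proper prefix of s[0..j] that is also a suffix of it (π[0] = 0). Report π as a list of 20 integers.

[0, 0, 1, 0, 0, 0, 1, 1, 0, 1, 2, 0, 1, 1, 1, 2, 0, 0, 0, 1]

π[0] = 0
j=1 s[j]='a': π[1]=0 (border '')
j=2 s[j]='c': π[2]=1 (border 'c')
j=3 s[j]='b': k: 1→0; π[3]=0 (border '')
j=4 s[j]='a': π[4]=0 (border '')
j=5 s[j]='b': π[5]=0 (border '')
j=6 s[j]='c': π[6]=1 (border 'c')
j=7 s[j]='c': k: 1→0; π[7]=1 (border 'c')
j=8 s[j]='b': k: 1→0; π[8]=0 (border '')
j=9 s[j]='c': π[9]=1 (border 'c')
j=10 s[j]='a': π[10]=2 (border 'ca')
j=11 s[j]='a': k: 2→0; π[11]=0 (border '')
j=12 s[j]='c': π[12]=1 (border 'c')
j=13 s[j]='c': k: 1→0; π[13]=1 (border 'c')
j=14 s[j]='c': k: 1→0; π[14]=1 (border 'c')
j=15 s[j]='a': π[15]=2 (border 'ca')
j=16 s[j]='a': k: 2→0; π[16]=0 (border '')
j=17 s[j]='b': π[17]=0 (border '')
j=18 s[j]='b': π[18]=0 (border '')
j=19 s[j]='c': π[19]=1 (border 'c')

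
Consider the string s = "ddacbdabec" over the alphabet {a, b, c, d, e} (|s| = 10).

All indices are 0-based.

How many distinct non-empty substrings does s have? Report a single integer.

49

rank→(start, suffix):
  0 → (6, 'abec')
  1 → (2, 'acbdabec')
  2 → (4, 'bdabec')
  3 → (7, 'bec')
  4 → (9, 'c')
  5 → (3, 'cbdabec')
  6 → (5, 'dabec')
  7 → (1, 'dacbdabec')
  8 → (0, 'ddacbdabec')
  9 → (8, 'ec')

SA = [6, 2, 4, 7, 9, 3, 5, 1, 0, 8]
i: (SA[i-1],SA[i]) lcp shared
  1: (6,2) 1 'a'
  2: (2,4) 0 ''
  3: (4,7) 1 'b'
  4: (7,9) 0 ''
  5: (9,3) 1 'c'
  6: (3,5) 0 ''
  7: (5,1) 2 'da'
  8: (1,0) 1 'd'
  9: (0,8) 0 ''

n(n+1)/2 = 10·11/2 = 55
Σ LCP = 0 + 1 + 0 + 1 + 0 + 1 + 0 + 2 + 1 + 0 = 6
distinct = 55 − 6 = 49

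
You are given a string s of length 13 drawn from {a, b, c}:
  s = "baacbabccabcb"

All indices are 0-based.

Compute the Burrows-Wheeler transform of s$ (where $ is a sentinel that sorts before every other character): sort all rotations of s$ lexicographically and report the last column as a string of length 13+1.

rank  rotation        last
    0  $baacbabccabcb  b
    1  aacbabccabcb$b  b
    2  abcb$baacbabcc  c
    3  abccabcb$baacb  b
    4  acbabccabcb$ba  a
    5  b$baacbabccabc  c
    6  baacbabccabcb$  $
    7  babccabcb$baac  c
    8  bcb$baacbabcca  a
    9  bccabcb$baacba  a
   10  cabcb$baacbabc  c
   11  cb$baacbabccab  b
   12  cbabccabcb$baa  a
   13  ccabcb$baacbab  b

bbcbac$caacbab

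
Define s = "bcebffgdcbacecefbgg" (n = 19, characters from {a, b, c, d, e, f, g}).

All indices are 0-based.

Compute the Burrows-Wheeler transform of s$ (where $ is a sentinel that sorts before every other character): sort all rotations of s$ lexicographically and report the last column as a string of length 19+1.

rank  rotation              last
    0  $bcebffgdcbacecefbgg  g
    1  acecefbgg$bcebffgdcb  b
    2  bacecefbgg$bcebffgdc  c
    3  bcebffgdcbacecefbgg$  $
    4  bffgdcbacecefbgg$bce  e
    5  bgg$bcebffgdcbacecef  f
    6  cbacecefbgg$bcebffgd  d
    7  cebffgdcbacecefbgg$b  b
    8  cecefbgg$bcebffgdcba  a
    9  cefbgg$bcebffgdcbace  e
   10  dcbacecefbgg$bcebffg  g
   11  ebffgdcbacecefbgg$bc  c
   12  ecefbgg$bcebffgdcbac  c
   13  efbgg$bcebffgdcbacec  c
   14  fbgg$bcebffgdcbacece  e
   15  ffgdcbacecefbgg$bceb  b
   16  fgdcbacecefbgg$bcebf  f
   17  g$bcebffgdcbacecefbg  g
   18  gdcbacecefbgg$bcebff  f
   19  gg$bcebffgdcbacecefb  b

gbc$efdbaegcccebfgfb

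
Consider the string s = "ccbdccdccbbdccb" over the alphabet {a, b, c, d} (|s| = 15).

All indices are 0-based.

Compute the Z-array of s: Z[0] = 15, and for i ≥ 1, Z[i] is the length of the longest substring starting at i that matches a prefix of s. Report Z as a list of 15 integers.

[15, 1, 0, 0, 2, 1, 0, 3, 1, 0, 0, 0, 3, 1, 0]

Z[0]=15
i=1: outside box; Z[1]=1 extend→box=[1,2)
i=2: outside box; Z[2]=0
i=3: outside box; Z[3]=0
i=4: outside box; Z[4]=2 extend→box=[4,6)
i=5: min(r-i=1, Z[1]=1)=1; Z[5]=1
i=6: outside box; Z[6]=0
i=7: outside box; Z[7]=3 extend→box=[7,10)
i=8: min(r-i=2, Z[1]=1)=1; Z[8]=1
i=9: min(r-i=1, Z[2]=0)=0; Z[9]=0
i=10: outside box; Z[10]=0
i=11: outside box; Z[11]=0
i=12: outside box; Z[12]=3 extend→box=[12,15)
i=13: min(r-i=2, Z[1]=1)=1; Z[13]=1
i=14: min(r-i=1, Z[2]=0)=0; Z[14]=0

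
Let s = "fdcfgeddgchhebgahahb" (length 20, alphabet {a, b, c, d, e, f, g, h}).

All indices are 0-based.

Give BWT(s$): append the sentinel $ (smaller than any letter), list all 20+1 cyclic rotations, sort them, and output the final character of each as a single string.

bghhedgfedhg$cbdfaahc

rank  rotation               last
    0  $fdcfgeddgchhebgahahb  b
    1  ahahb$fdcfgeddgchhebg  g
    2  ahb$fdcfgeddgchhebgah  h
    3  b$fdcfgeddgchhebgahah  h
    4  bgahahb$fdcfgeddgchhe  e
    5  cfgeddgchhebgahahb$fd  d
    6  chhebgahahb$fdcfgeddg  g
    7  dcfgeddgchhebgahahb$f  f
    8  ddgchhebgahahb$fdcfge  e
    9  dgchhebgahahb$fdcfged  d
   10  ebgahahb$fdcfgeddgchh  h
   11  eddgchhebgahahb$fdcfg  g
   12  fdcfgeddgchhebgahahb$  $
   13  fgeddgchhebgahahb$fdc  c
   14  gahahb$fdcfgeddgchheb  b
   15  gchhebgahahb$fdcfgedd  d
   16  geddgchhebgahahb$fdcf  f
   17  hahb$fdcfgeddgchhebga  a
   18  hb$fdcfgeddgchhebgaha  a
   19  hebgahahb$fdcfgeddgch  h
   20  hhebgahahb$fdcfgeddgc  c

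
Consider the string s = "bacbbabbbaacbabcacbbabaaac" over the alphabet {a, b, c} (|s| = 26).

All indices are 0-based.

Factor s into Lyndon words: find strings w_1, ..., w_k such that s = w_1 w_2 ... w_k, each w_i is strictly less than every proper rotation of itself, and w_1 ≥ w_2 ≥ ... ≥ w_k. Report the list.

emit factor 1: 'b' (i=0, period=1)
emit factor 2: 'acbb' (i=1, period=4)
emit factor 3: 'abbb' (i=5, period=4)
emit factor 4: 'aacbabcacbbab' (i=9, period=13)
emit factor 5: 'aaac' (i=22, period=4)

["b", "acbb", "abbb", "aacbabcacbbab", "aaac"]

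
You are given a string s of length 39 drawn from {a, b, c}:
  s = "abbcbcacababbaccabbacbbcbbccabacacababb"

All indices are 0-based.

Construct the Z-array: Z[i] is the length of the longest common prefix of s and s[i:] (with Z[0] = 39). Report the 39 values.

[39, 0, 0, 0, 0, 0, 1, 0, 2, 0, 3, 0, 0, 1, 0, 0, 3, 0, 0, 1, 0, 0, 0, 0, 0, 0, 0, 0, 2, 0, 1, 0, 1, 0, 2, 0, 3, 0, 0]

Z[0]=39
i=1: outside box; Z[1]=0
i=2: outside box; Z[2]=0
i=3: outside box; Z[3]=0
i=4: outside box; Z[4]=0
i=5: outside box; Z[5]=0
i=6: outside box; Z[6]=1 grow→box=[6,7)
i=7: outside box; Z[7]=0
i=8: outside box; Z[8]=2 grow→box=[8,10)
i=9: min(r-i=1, Z[1]=0)=0; Z[9]=0
i=10: outside box; Z[10]=3 grow→box=[10,13)
i=11: min(r-i=2, Z[1]=0)=0; Z[11]=0
i=12: min(r-i=1, Z[2]=0)=0; Z[12]=0
i=13: outside box; Z[13]=1 grow→box=[13,14)
i=14: outside box; Z[14]=0
i=15: outside box; Z[15]=0
i=16: outside box; Z[16]=3 grow→box=[16,19)
i=17: min(r-i=2, Z[1]=0)=0; Z[17]=0
i=18: min(r-i=1, Z[2]=0)=0; Z[18]=0
i=19: outside box; Z[19]=1 grow→box=[19,20)
i=20: outside box; Z[20]=0
i=21: outside box; Z[21]=0
i=22: outside box; Z[22]=0
i=23: outside box; Z[23]=0
i=24: outside box; Z[24]=0
i=25: outside box; Z[25]=0
i=26: outside box; Z[26]=0
i=27: outside box; Z[27]=0
i=28: outside box; Z[28]=2 grow→box=[28,30)
i=29: min(r-i=1, Z[1]=0)=0; Z[29]=0
i=30: outside box; Z[30]=1 grow→box=[30,31)
i=31: outside box; Z[31]=0
i=32: outside box; Z[32]=1 grow→box=[32,33)
i=33: outside box; Z[33]=0
i=34: outside box; Z[34]=2 grow→box=[34,36)
i=35: min(r-i=1, Z[1]=0)=0; Z[35]=0
i=36: outside box; Z[36]=3 grow→box=[36,39)
i=37: min(r-i=2, Z[1]=0)=0; Z[37]=0
i=38: min(r-i=1, Z[2]=0)=0; Z[38]=0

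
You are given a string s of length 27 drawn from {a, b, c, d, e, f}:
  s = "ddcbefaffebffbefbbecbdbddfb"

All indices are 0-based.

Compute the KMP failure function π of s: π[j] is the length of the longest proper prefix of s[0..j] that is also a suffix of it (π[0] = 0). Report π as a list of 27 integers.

π[0] = 0
j=1 s[j]='d': π[1]=1 (border 'd')
j=2 s[j]='c': k: 1→0; π[2]=0 (border '')
j=3 s[j]='b': π[3]=0 (border '')
j=4 s[j]='e': π[4]=0 (border '')
j=5 s[j]='f': π[5]=0 (border '')
j=6 s[j]='a': π[6]=0 (border '')
j=7 s[j]='f': π[7]=0 (border '')
j=8 s[j]='f': π[8]=0 (border '')
j=9 s[j]='e': π[9]=0 (border '')
j=10 s[j]='b': π[10]=0 (border '')
j=11 s[j]='f': π[11]=0 (border '')
j=12 s[j]='f': π[12]=0 (border '')
j=13 s[j]='b': π[13]=0 (border '')
j=14 s[j]='e': π[14]=0 (border '')
j=15 s[j]='f': π[15]=0 (border '')
j=16 s[j]='b': π[16]=0 (border '')
j=17 s[j]='b': π[17]=0 (border '')
j=18 s[j]='e': π[18]=0 (border '')
j=19 s[j]='c': π[19]=0 (border '')
j=20 s[j]='b': π[20]=0 (border '')
j=21 s[j]='d': π[21]=1 (border 'd')
j=22 s[j]='b': k: 1→0; π[22]=0 (border '')
j=23 s[j]='d': π[23]=1 (border 'd')
j=24 s[j]='d': π[24]=2 (border 'dd')
j=25 s[j]='f': k: 2→1→0; π[25]=0 (border '')
j=26 s[j]='b': π[26]=0 (border '')

[0, 1, 0, 0, 0, 0, 0, 0, 0, 0, 0, 0, 0, 0, 0, 0, 0, 0, 0, 0, 0, 1, 0, 1, 2, 0, 0]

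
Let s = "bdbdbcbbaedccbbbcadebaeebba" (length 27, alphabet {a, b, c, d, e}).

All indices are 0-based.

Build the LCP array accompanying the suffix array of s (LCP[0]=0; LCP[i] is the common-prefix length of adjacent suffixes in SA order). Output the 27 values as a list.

[0, 1, 1, 2, 0, 2, 3, 1, 3, 2, 2, 1, 2, 1, 3, 0, 1, 3, 1, 0, 2, 1, 1, 0, 2, 1, 1]

rank→(start, suffix):
  0 → (26, 'a')
  1 → (17, 'adebaeebba')
  2 → (8, 'aedccbbbcadebaeebba')
  3 → (21, 'aeebba')
  4 → (25, 'ba')
  5 → (7, 'baedccbbbcadebaeebba')
  6 → (20, 'baeebba')
  7 → (24, 'bba')
  8 → (6, 'bbaedccbbbcadebaeebba')
  9 → (13, 'bbbcadebaeebba')
  10 → (14, 'bbcadebaeebba')
  11 → (15, 'bcadebaeebba')
  12 → (4, 'bcbbaedccbbbcadebaeebba')
  13 → (2, 'bdbcbbaedccbbbcadebaeebba')
  14 → (0, 'bdbdbcbbaedccbbbcadebaeebba')
  15 → (16, 'cadebaeebba')
  16 → (5, 'cbbaedccbbbcadebaeebba')
  17 → (12, 'cbbbcadebaeebba')
  18 → (11, 'ccbbbcadebaeebba')
  19 → (3, 'dbcbbaedccbbbcadebaeebba')
  20 → (1, 'dbdbcbbaedccbbbcadebaeebba')
  21 → (10, 'dccbbbcadebaeebba')
  22 → (18, 'debaeebba')
  23 → (19, 'ebaeebba')
  24 → (23, 'ebba')
  25 → (9, 'edccbbbcadebaeebba')
  26 → (22, 'eebba')

SA = [26, 17, 8, 21, 25, 7, 20, 24, 6, 13, 14, 15, 4, 2, 0, 16, 5, 12, 11, 3, 1, 10, 18, 19, 23, 9, 22]
i: (SA[i-1],SA[i]) lcp shared
  1: (26,17) 1 'a'
  2: (17,8) 1 'a'
  3: (8,21) 2 'ae'
  4: (21,25) 0 ''
  5: (25,7) 2 'ba'
  6: (7,20) 3 'bae'
  7: (20,24) 1 'b'
  8: (24,6) 3 'bba'
  9: (6,13) 2 'bb'
  10: (13,14) 2 'bb'
  11: (14,15) 1 'b'
  12: (15,4) 2 'bc'
  13: (4,2) 1 'b'
  14: (2,0) 3 'bdb'
  15: (0,16) 0 ''
  16: (16,5) 1 'c'
  17: (5,12) 3 'cbb'
  18: (12,11) 1 'c'
  19: (11,3) 0 ''
  20: (3,1) 2 'db'
  21: (1,10) 1 'd'
  22: (10,18) 1 'd'
  23: (18,19) 0 ''
  24: (19,23) 2 'eb'
  25: (23,9) 1 'e'
  26: (9,22) 1 'e'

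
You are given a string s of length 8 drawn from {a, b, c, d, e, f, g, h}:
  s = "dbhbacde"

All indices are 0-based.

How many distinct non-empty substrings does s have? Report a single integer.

34

sorted suffixes:
  #0 SA[0]=4  'acde'
  #1 SA[1]=3  'bacde'
  #2 SA[2]=1  'bhbacde'
  #3 SA[3]=5  'cde'
  #4 SA[4]=0  'dbhbacde'
  #5 SA[5]=6  'de'
  #6 SA[6]=7  'e'
  #7 SA[7]=2  'hbacde'

SA = [4, 3, 1, 5, 0, 6, 7, 2]
i: (SA[i-1],SA[i]) lcp shared
  1: (4,3) 0 ''
  2: (3,1) 1 'b'
  3: (1,5) 0 ''
  4: (5,0) 0 ''
  5: (0,6) 1 'd'
  6: (6,7) 0 ''
  7: (7,2) 0 ''

n(n+1)/2 = 8·9/2 = 36
Σ LCP = 0 + 0 + 1 + 0 + 0 + 1 + 0 + 0 = 2
distinct = 36 − 2 = 34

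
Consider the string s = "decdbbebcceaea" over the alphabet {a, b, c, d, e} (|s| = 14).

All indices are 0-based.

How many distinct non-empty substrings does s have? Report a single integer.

sorted suffixes:
  #0 SA[0]=13  'a'
  #1 SA[1]=11  'aea'
  #2 SA[2]=4  'bbebcceaea'
  #3 SA[3]=7  'bcceaea'
  #4 SA[4]=5  'bebcceaea'
  #5 SA[5]=8  'cceaea'
  #6 SA[6]=2  'cdbbebcceaea'
  #7 SA[7]=9  'ceaea'
  #8 SA[8]=3  'dbbebcceaea'
  #9 SA[9]=0  'decdbbebcceaea'
  #10 SA[10]=12  'ea'
  #11 SA[11]=10  'eaea'
  #12 SA[12]=6  'ebcceaea'
  #13 SA[13]=1  'ecdbbebcceaea'

SA = [13, 11, 4, 7, 5, 8, 2, 9, 3, 0, 12, 10, 6, 1]
i: (SA[i-1],SA[i]) lcp shared
  1: (13,11) 1 'a'
  2: (11,4) 0 ''
  3: (4,7) 1 'b'
  4: (7,5) 1 'b'
  5: (5,8) 0 ''
  6: (8,2) 1 'c'
  7: (2,9) 1 'c'
  8: (9,3) 0 ''
  9: (3,0) 1 'd'
  10: (0,12) 0 ''
  11: (12,10) 2 'ea'
  12: (10,6) 1 'e'
  13: (6,1) 1 'e'

n(n+1)/2 = 14·15/2 = 105
Σ LCP = 0 + 1 + 0 + 1 + 1 + 0 + 1 + 1 + 0 + 1 + 0 + 2 + 1 + 1 = 10
distinct = 105 − 10 = 95

95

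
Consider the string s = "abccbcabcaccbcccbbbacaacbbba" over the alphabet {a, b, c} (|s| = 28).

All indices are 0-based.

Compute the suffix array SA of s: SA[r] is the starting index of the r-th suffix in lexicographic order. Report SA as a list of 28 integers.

[27, 21, 6, 0, 19, 22, 9, 26, 18, 25, 17, 24, 16, 4, 7, 1, 12, 20, 5, 8, 23, 15, 3, 11, 14, 2, 10, 13]

rank→(start, suffix):
  0 → (27, 'a')
  1 → (21, 'aacbbba')
  2 → (6, 'abcaccbcccbbbacaacbbba')
  3 → (0, 'abccbcabcaccbcccbbbacaacbbba')
  4 → (19, 'acaacbbba')
  5 → (22, 'acbbba')
  6 → (9, 'accbcccbbbacaacbbba')
  7 → (26, 'ba')
  8 → (18, 'bacaacbbba')
  9 → (25, 'bba')
  10 → (17, 'bbacaacbbba')
  11 → (24, 'bbba')
  12 → (16, 'bbbacaacbbba')
  13 → (4, 'bcabcaccbcccbbbacaacbbba')
  14 → (7, 'bcaccbcccbbbacaacbbba')
  15 → (1, 'bccbcabcaccbcccbbbacaacbbba')
  16 → (12, 'bcccbbbacaacbbba')
  17 → (20, 'caacbbba')
  18 → (5, 'cabcaccbcccbbbacaacbbba')
  19 → (8, 'caccbcccbbbacaacbbba')
  20 → (23, 'cbbba')
  21 → (15, 'cbbbacaacbbba')
  22 → (3, 'cbcabcaccbcccbbbacaacbbba')
  23 → (11, 'cbcccbbbacaacbbba')
  24 → (14, 'ccbbbacaacbbba')
  25 → (2, 'ccbcabcaccbcccbbbacaacbbba')
  26 → (10, 'ccbcccbbbacaacbbba')
  27 → (13, 'cccbbbacaacbbba')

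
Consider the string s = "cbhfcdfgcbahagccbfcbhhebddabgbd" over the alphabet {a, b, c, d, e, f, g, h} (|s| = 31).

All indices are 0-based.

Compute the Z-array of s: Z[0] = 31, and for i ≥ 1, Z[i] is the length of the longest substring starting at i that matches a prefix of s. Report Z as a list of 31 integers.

[31, 0, 0, 0, 1, 0, 0, 0, 2, 0, 0, 0, 0, 0, 1, 2, 0, 0, 3, 0, 0, 0, 0, 0, 0, 0, 0, 0, 0, 0, 0]

Z[0]=31
i=1: i≥r, start 0; Z[1]=0
i=2: i≥r, start 0; Z[2]=0
i=3: i≥r, start 0; Z[3]=0
i=4: i≥r, start 0; Z[4]=1 extend→box=[4,5)
i=5: i≥r, start 0; Z[5]=0
i=6: i≥r, start 0; Z[6]=0
i=7: i≥r, start 0; Z[7]=0
i=8: i≥r, start 0; Z[8]=2 extend→box=[8,10)
i=9: min(r-i=1, Z[1]=0)=0; Z[9]=0
i=10: i≥r, start 0; Z[10]=0
i=11: i≥r, start 0; Z[11]=0
i=12: i≥r, start 0; Z[12]=0
i=13: i≥r, start 0; Z[13]=0
i=14: i≥r, start 0; Z[14]=1 extend→box=[14,15)
i=15: i≥r, start 0; Z[15]=2 extend→box=[15,17)
i=16: min(r-i=1, Z[1]=0)=0; Z[16]=0
i=17: i≥r, start 0; Z[17]=0
i=18: i≥r, start 0; Z[18]=3 extend→box=[18,21)
i=19: min(r-i=2, Z[1]=0)=0; Z[19]=0
i=20: min(r-i=1, Z[2]=0)=0; Z[20]=0
i=21: i≥r, start 0; Z[21]=0
i=22: i≥r, start 0; Z[22]=0
i=23: i≥r, start 0; Z[23]=0
i=24: i≥r, start 0; Z[24]=0
i=25: i≥r, start 0; Z[25]=0
i=26: i≥r, start 0; Z[26]=0
i=27: i≥r, start 0; Z[27]=0
i=28: i≥r, start 0; Z[28]=0
i=29: i≥r, start 0; Z[29]=0
i=30: i≥r, start 0; Z[30]=0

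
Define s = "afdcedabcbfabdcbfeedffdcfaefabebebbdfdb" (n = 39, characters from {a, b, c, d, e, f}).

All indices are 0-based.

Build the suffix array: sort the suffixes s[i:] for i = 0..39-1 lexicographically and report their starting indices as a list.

rank→(start, suffix):
  0 → (6, 'abcbfabdcbfeedffdcfaefabebebbdfdb')
  1 → (11, 'abdcbfeedffdcfaefabebebbdfdb')
  2 → (28, 'abebebbdfdb')
  3 → (25, 'aefabebebbdfdb')
  4 → (0, 'afdcedabcbfabdcbfeedffdcfaefabebebbdfdb')
  5 → (38, 'b')
  6 → (33, 'bbdfdb')
  7 → (7, 'bcbfabdcbfeedffdcfaefabebebbdfdb')
  8 → (12, 'bdcbfeedffdcfaefabebebbdfdb')
  9 → (34, 'bdfdb')
  10 → (31, 'bebbdfdb')
  11 → (29, 'bebebbdfdb')
  12 → (9, 'bfabdcbfeedffdcfaefabebebbdfdb')
  13 → (15, 'bfeedffdcfaefabebebbdfdb')
  14 → (8, 'cbfabdcbfeedffdcfaefabebebbdfdb')
  15 → (14, 'cbfeedffdcfaefabebebbdfdb')
  16 → (3, 'cedabcbfabdcbfeedffdcfaefabebebbdfdb')
  17 → (23, 'cfaefabebebbdfdb')
  18 → (5, 'dabcbfabdcbfeedffdcfaefabebebbdfdb')
  19 → (37, 'db')
  20 → (13, 'dcbfeedffdcfaefabebebbdfdb')
  21 → (2, 'dcedabcbfabdcbfeedffdcfaefabebebbdfdb')
  22 → (22, 'dcfaefabebebbdfdb')
  23 → (35, 'dfdb')
  24 → (19, 'dffdcfaefabebebbdfdb')
  25 → (32, 'ebbdfdb')
  26 → (30, 'ebebbdfdb')
  27 → (4, 'edabcbfabdcbfeedffdcfaefabebebbdfdb')
  28 → (18, 'edffdcfaefabebebbdfdb')
  29 → (17, 'eedffdcfaefabebebbdfdb')
  30 → (26, 'efabebebbdfdb')
  31 → (10, 'fabdcbfeedffdcfaefabebebbdfdb')
  32 → (27, 'fabebebbdfdb')
  33 → (24, 'faefabebebbdfdb')
  34 → (36, 'fdb')
  35 → (1, 'fdcedabcbfabdcbfeedffdcfaefabebebbdfdb')
  36 → (21, 'fdcfaefabebebbdfdb')
  37 → (16, 'feedffdcfaefabebebbdfdb')
  38 → (20, 'ffdcfaefabebebbdfdb')

[6, 11, 28, 25, 0, 38, 33, 7, 12, 34, 31, 29, 9, 15, 8, 14, 3, 23, 5, 37, 13, 2, 22, 35, 19, 32, 30, 4, 18, 17, 26, 10, 27, 24, 36, 1, 21, 16, 20]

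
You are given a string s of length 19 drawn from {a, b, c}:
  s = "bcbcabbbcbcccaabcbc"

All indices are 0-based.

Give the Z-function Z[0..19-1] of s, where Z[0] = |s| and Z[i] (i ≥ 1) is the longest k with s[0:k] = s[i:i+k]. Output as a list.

Z[0]=19
i=1: fresh scan; Z[1]=0
i=2: fresh scan; Z[2]=2 scan→box=[2,4)
i=3: min(r-i=1, Z[1]=0)=0; Z[3]=0
i=4: fresh scan; Z[4]=0
i=5: fresh scan; Z[5]=1 scan→box=[5,6)
i=6: fresh scan; Z[6]=1 scan→box=[6,7)
i=7: fresh scan; Z[7]=4 scan→box=[7,11)
i=8: min(r-i=3, Z[1]=0)=0; Z[8]=0
i=9: min(r-i=2, Z[2]=2)=2; Z[9]=2
i=10: min(r-i=1, Z[3]=0)=0; Z[10]=0
i=11: fresh scan; Z[11]=0
i=12: fresh scan; Z[12]=0
i=13: fresh scan; Z[13]=0
i=14: fresh scan; Z[14]=0
i=15: fresh scan; Z[15]=4 scan→box=[15,19)
i=16: min(r-i=3, Z[1]=0)=0; Z[16]=0
i=17: min(r-i=2, Z[2]=2)=2; Z[17]=2
i=18: min(r-i=1, Z[3]=0)=0; Z[18]=0

[19, 0, 2, 0, 0, 1, 1, 4, 0, 2, 0, 0, 0, 0, 0, 4, 0, 2, 0]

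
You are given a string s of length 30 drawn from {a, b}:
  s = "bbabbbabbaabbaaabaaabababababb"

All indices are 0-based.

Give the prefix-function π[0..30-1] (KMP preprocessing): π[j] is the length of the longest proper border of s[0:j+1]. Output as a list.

π[0] = 0
j=1 s[j]='b': π[1]=1 (border 'b')
j=2 s[j]='a': k: 1→0; π[2]=0 (border '')
j=3 s[j]='b': π[3]=1 (border 'b')
j=4 s[j]='b': π[4]=2 (border 'bb')
j=5 s[j]='b': k: 2→1; π[5]=2 (border 'bb')
j=6 s[j]='a': π[6]=3 (border 'bba')
j=7 s[j]='b': π[7]=4 (border 'bbab')
j=8 s[j]='b': π[8]=5 (border 'bbabb')
j=9 s[j]='a': k: 5→2; π[9]=3 (border 'bba')
j=10 s[j]='a': k: 3→0; π[10]=0 (border '')
j=11 s[j]='b': π[11]=1 (border 'b')
j=12 s[j]='b': π[12]=2 (border 'bb')
j=13 s[j]='a': π[13]=3 (border 'bba')
j=14 s[j]='a': k: 3→0; π[14]=0 (border '')
j=15 s[j]='a': π[15]=0 (border '')
j=16 s[j]='b': π[16]=1 (border 'b')
j=17 s[j]='a': k: 1→0; π[17]=0 (border '')
j=18 s[j]='a': π[18]=0 (border '')
j=19 s[j]='a': π[19]=0 (border '')
j=20 s[j]='b': π[20]=1 (border 'b')
j=21 s[j]='a': k: 1→0; π[21]=0 (border '')
j=22 s[j]='b': π[22]=1 (border 'b')
j=23 s[j]='a': k: 1→0; π[23]=0 (border '')
j=24 s[j]='b': π[24]=1 (border 'b')
j=25 s[j]='a': k: 1→0; π[25]=0 (border '')
j=26 s[j]='b': π[26]=1 (border 'b')
j=27 s[j]='a': k: 1→0; π[27]=0 (border '')
j=28 s[j]='b': π[28]=1 (border 'b')
j=29 s[j]='b': π[29]=2 (border 'bb')

[0, 1, 0, 1, 2, 2, 3, 4, 5, 3, 0, 1, 2, 3, 0, 0, 1, 0, 0, 0, 1, 0, 1, 0, 1, 0, 1, 0, 1, 2]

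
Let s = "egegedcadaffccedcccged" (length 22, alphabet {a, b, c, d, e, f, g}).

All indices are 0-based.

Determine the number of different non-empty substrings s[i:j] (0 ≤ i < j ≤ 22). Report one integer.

226

sorted suffixes:
  #0 SA[0]=7  'adaffccedcccged'
  #1 SA[1]=9  'affccedcccged'
  #2 SA[2]=6  'cadaffccedcccged'
  #3 SA[3]=16  'cccged'
  #4 SA[4]=12  'ccedcccged'
  #5 SA[5]=17  'ccged'
  #6 SA[6]=13  'cedcccged'
  #7 SA[7]=18  'cged'
  #8 SA[8]=21  'd'
  #9 SA[9]=8  'daffccedcccged'
  #10 SA[10]=5  'dcadaffccedcccged'
  #11 SA[11]=15  'dcccged'
  #12 SA[12]=20  'ed'
  #13 SA[13]=4  'edcadaffccedcccged'
  #14 SA[14]=14  'edcccged'
  #15 SA[15]=2  'egedcadaffccedcccged'
  #16 SA[16]=0  'egegedcadaffccedcccged'
  #17 SA[17]=11  'fccedcccged'
  #18 SA[18]=10  'ffccedcccged'
  #19 SA[19]=19  'ged'
  #20 SA[20]=3  'gedcadaffccedcccged'
  #21 SA[21]=1  'gegedcadaffccedcccged'

SA = [7, 9, 6, 16, 12, 17, 13, 18, 21, 8, 5, 15, 20, 4, 14, 2, 0, 11, 10, 19, 3, 1]
i: (SA[i-1],SA[i]) lcp shared
  1: (7,9) 1 'a'
  2: (9,6) 0 ''
  3: (6,16) 1 'c'
  4: (16,12) 2 'cc'
  5: (12,17) 2 'cc'
  6: (17,13) 1 'c'
  7: (13,18) 1 'c'
  8: (18,21) 0 ''
  9: (21,8) 1 'd'
  10: (8,5) 1 'd'
  11: (5,15) 2 'dc'
  12: (15,20) 0 ''
  13: (20,4) 2 'ed'
  14: (4,14) 3 'edc'
  15: (14,2) 1 'e'
  16: (2,0) 3 'ege'
  17: (0,11) 0 ''
  18: (11,10) 1 'f'
  19: (10,19) 0 ''
  20: (19,3) 3 'ged'
  21: (3,1) 2 'ge'

n(n+1)/2 = 22·23/2 = 253
Σ LCP = 0 + 1 + 0 + 1 + 2 + 2 + 1 + 1 + 0 + 1 + 1 + 2 + 0 + 2 + 3 + 1 + 3 + 0 + 1 + 0 + 3 + 2 = 27
distinct = 253 − 27 = 226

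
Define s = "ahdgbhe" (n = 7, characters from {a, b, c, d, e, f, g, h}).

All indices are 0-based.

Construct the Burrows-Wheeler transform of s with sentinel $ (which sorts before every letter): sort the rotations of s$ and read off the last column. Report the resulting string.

rank  rotation  last
    0  $ahdgbhe  e
    1  ahdgbhe$  $
    2  bhe$ahdg  g
    3  dgbhe$ah  h
    4  e$ahdgbh  h
    5  gbhe$ahd  d
    6  hdgbhe$a  a
    7  he$ahdgb  b

e$ghhdab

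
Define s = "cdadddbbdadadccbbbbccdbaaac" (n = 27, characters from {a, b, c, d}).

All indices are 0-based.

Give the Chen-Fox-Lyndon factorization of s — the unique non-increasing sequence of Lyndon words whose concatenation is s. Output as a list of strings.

["cd", "adddbbd", "adadccbbbbccdb", "aaac"]

emit factor 1: 'cd' (i=0, period=2)
emit factor 2: 'adddbbd' (i=2, period=7)
emit factor 3: 'adadccbbbbccdb' (i=9, period=14)
emit factor 4: 'aaac' (i=23, period=4)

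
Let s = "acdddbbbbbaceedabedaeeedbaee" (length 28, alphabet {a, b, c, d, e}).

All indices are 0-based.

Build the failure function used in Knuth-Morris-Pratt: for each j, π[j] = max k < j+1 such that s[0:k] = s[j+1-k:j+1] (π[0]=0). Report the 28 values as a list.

[0, 0, 0, 0, 0, 0, 0, 0, 0, 0, 1, 2, 0, 0, 0, 1, 0, 0, 0, 1, 0, 0, 0, 0, 0, 1, 0, 0]

π[0] = 0
j=1 s[j]='c': π[1]=0 (border '')
j=2 s[j]='d': π[2]=0 (border '')
j=3 s[j]='d': π[3]=0 (border '')
j=4 s[j]='d': π[4]=0 (border '')
j=5 s[j]='b': π[5]=0 (border '')
j=6 s[j]='b': π[6]=0 (border '')
j=7 s[j]='b': π[7]=0 (border '')
j=8 s[j]='b': π[8]=0 (border '')
j=9 s[j]='b': π[9]=0 (border '')
j=10 s[j]='a': π[10]=1 (border 'a')
j=11 s[j]='c': π[11]=2 (border 'ac')
j=12 s[j]='e': k: 2→0; π[12]=0 (border '')
j=13 s[j]='e': π[13]=0 (border '')
j=14 s[j]='d': π[14]=0 (border '')
j=15 s[j]='a': π[15]=1 (border 'a')
j=16 s[j]='b': k: 1→0; π[16]=0 (border '')
j=17 s[j]='e': π[17]=0 (border '')
j=18 s[j]='d': π[18]=0 (border '')
j=19 s[j]='a': π[19]=1 (border 'a')
j=20 s[j]='e': k: 1→0; π[20]=0 (border '')
j=21 s[j]='e': π[21]=0 (border '')
j=22 s[j]='e': π[22]=0 (border '')
j=23 s[j]='d': π[23]=0 (border '')
j=24 s[j]='b': π[24]=0 (border '')
j=25 s[j]='a': π[25]=1 (border 'a')
j=26 s[j]='e': k: 1→0; π[26]=0 (border '')
j=27 s[j]='e': π[27]=0 (border '')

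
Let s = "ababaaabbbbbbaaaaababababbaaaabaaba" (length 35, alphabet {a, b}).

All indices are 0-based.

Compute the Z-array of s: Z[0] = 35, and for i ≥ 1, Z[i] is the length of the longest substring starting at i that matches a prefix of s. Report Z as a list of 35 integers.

[35, 0, 3, 0, 1, 1, 2, 0, 0, 0, 0, 0, 0, 1, 1, 1, 1, 5, 0, 5, 0, 4, 0, 2, 0, 0, 1, 1, 1, 3, 0, 1, 3, 0, 1]

Z[0]=35
i=1: fresh scan; Z[1]=0
i=2: fresh scan; Z[2]=3 grow→box=[2,5)
i=3: min(r-i=2, Z[1]=0)=0; Z[3]=0
i=4: min(r-i=1, Z[2]=3)=1; Z[4]=1
i=5: fresh scan; Z[5]=1 grow→box=[5,6)
i=6: fresh scan; Z[6]=2 grow→box=[6,8)
i=7: min(r-i=1, Z[1]=0)=0; Z[7]=0
i=8: fresh scan; Z[8]=0
i=9: fresh scan; Z[9]=0
i=10: fresh scan; Z[10]=0
i=11: fresh scan; Z[11]=0
i=12: fresh scan; Z[12]=0
i=13: fresh scan; Z[13]=1 grow→box=[13,14)
i=14: fresh scan; Z[14]=1 grow→box=[14,15)
i=15: fresh scan; Z[15]=1 grow→box=[15,16)
i=16: fresh scan; Z[16]=1 grow→box=[16,17)
i=17: fresh scan; Z[17]=5 grow→box=[17,22)
i=18: min(r-i=4, Z[1]=0)=0; Z[18]=0
i=19: min(r-i=3, Z[2]=3)=3; Z[19]=5 grow→box=[19,24)
i=20: min(r-i=4, Z[1]=0)=0; Z[20]=0
i=21: min(r-i=3, Z[2]=3)=3; Z[21]=4 grow→box=[21,25)
i=22: min(r-i=3, Z[1]=0)=0; Z[22]=0
i=23: min(r-i=2, Z[2]=3)=2; Z[23]=2
i=24: min(r-i=1, Z[3]=0)=0; Z[24]=0
i=25: fresh scan; Z[25]=0
i=26: fresh scan; Z[26]=1 grow→box=[26,27)
i=27: fresh scan; Z[27]=1 grow→box=[27,28)
i=28: fresh scan; Z[28]=1 grow→box=[28,29)
i=29: fresh scan; Z[29]=3 grow→box=[29,32)
i=30: min(r-i=2, Z[1]=0)=0; Z[30]=0
i=31: min(r-i=1, Z[2]=3)=1; Z[31]=1
i=32: fresh scan; Z[32]=3 grow→box=[32,35)
i=33: min(r-i=2, Z[1]=0)=0; Z[33]=0
i=34: min(r-i=1, Z[2]=3)=1; Z[34]=1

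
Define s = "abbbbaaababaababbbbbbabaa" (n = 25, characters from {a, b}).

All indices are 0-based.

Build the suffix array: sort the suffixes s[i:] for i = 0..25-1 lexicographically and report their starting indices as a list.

rank | idx | suffix
   0 |  24 | a
   1 |  23 | aa
   2 |   5 | aaababaababbbbbbabaa
   3 |   6 | aababaababbbbbbabaa
   4 |  11 | aababbbbbbabaa
   5 |  21 | abaa
   6 |   9 | abaababbbbbbabaa
   7 |   7 | ababaababbbbbbabaa
   8 |  12 | ababbbbbbabaa
   9 |   0 | abbbbaaababaababbbbbbabaa
  10 |  14 | abbbbbbabaa
  11 |  22 | baa
  12 |   4 | baaababaababbbbbbabaa
  13 |  10 | baababbbbbbabaa
  14 |  20 | babaa
  15 |   8 | babaababbbbbbabaa
  16 |  13 | babbbbbbabaa
  17 |   3 | bbaaababaababbbbbbabaa
  18 |  19 | bbabaa
  19 |   2 | bbbaaababaababbbbbbabaa
  20 |  18 | bbbabaa
  21 |   1 | bbbbaaababaababbbbbbabaa
  22 |  17 | bbbbabaa
  23 |  16 | bbbbbabaa
  24 |  15 | bbbbbbabaa

[24, 23, 5, 6, 11, 21, 9, 7, 12, 0, 14, 22, 4, 10, 20, 8, 13, 3, 19, 2, 18, 1, 17, 16, 15]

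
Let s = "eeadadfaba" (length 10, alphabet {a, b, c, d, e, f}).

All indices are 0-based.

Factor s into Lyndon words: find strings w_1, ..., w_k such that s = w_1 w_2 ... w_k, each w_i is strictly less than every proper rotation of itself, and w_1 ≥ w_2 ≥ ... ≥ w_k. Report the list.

emit factor 1: 'e' (i=0, period=1)
emit factor 2: 'e' (i=1, period=1)
emit factor 3: 'adadf' (i=2, period=5)
emit factor 4: 'ab' (i=7, period=2)
emit factor 5: 'a' (i=9, period=1)

["e", "e", "adadf", "ab", "a"]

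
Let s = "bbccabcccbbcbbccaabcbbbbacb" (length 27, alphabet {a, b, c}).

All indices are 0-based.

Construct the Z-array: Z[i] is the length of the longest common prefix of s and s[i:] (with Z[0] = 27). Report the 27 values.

[27, 1, 0, 0, 0, 1, 0, 0, 0, 3, 1, 0, 5, 1, 0, 0, 0, 0, 1, 0, 2, 2, 2, 1, 0, 0, 1]

Z[0]=27
i=1: outside box; Z[1]=1 extend→box=[1,2)
i=2: outside box; Z[2]=0
i=3: outside box; Z[3]=0
i=4: outside box; Z[4]=0
i=5: outside box; Z[5]=1 extend→box=[5,6)
i=6: outside box; Z[6]=0
i=7: outside box; Z[7]=0
i=8: outside box; Z[8]=0
i=9: outside box; Z[9]=3 extend→box=[9,12)
i=10: min(r-i=2, Z[1]=1)=1; Z[10]=1
i=11: min(r-i=1, Z[2]=0)=0; Z[11]=0
i=12: outside box; Z[12]=5 extend→box=[12,17)
i=13: min(r-i=4, Z[1]=1)=1; Z[13]=1
i=14: min(r-i=3, Z[2]=0)=0; Z[14]=0
i=15: min(r-i=2, Z[3]=0)=0; Z[15]=0
i=16: min(r-i=1, Z[4]=0)=0; Z[16]=0
i=17: outside box; Z[17]=0
i=18: outside box; Z[18]=1 extend→box=[18,19)
i=19: outside box; Z[19]=0
i=20: outside box; Z[20]=2 extend→box=[20,22)
i=21: min(r-i=1, Z[1]=1)=1; Z[21]=2 extend→box=[21,23)
i=22: min(r-i=1, Z[1]=1)=1; Z[22]=2 extend→box=[22,24)
i=23: min(r-i=1, Z[1]=1)=1; Z[23]=1
i=24: outside box; Z[24]=0
i=25: outside box; Z[25]=0
i=26: outside box; Z[26]=1 extend→box=[26,27)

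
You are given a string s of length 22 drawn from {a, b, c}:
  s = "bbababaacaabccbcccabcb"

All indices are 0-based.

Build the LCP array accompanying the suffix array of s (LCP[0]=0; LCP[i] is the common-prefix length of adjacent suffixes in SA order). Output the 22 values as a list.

[0, 2, 1, 3, 2, 3, 1, 0, 1, 2, 4, 1, 1, 2, 3, 0, 2, 1, 2, 1, 2, 2]

rank→(start, suffix):
  0 → (9, 'aabccbcccabcb')
  1 → (6, 'aacaabccbcccabcb')
  2 → (4, 'abaacaabccbcccabcb')
  3 → (2, 'ababaacaabccbcccabcb')
  4 → (18, 'abcb')
  5 → (10, 'abccbcccabcb')
  6 → (7, 'acaabccbcccabcb')
  7 → (21, 'b')
  8 → (5, 'baacaabccbcccabcb')
  9 → (3, 'babaacaabccbcccabcb')
  10 → (1, 'bababaacaabccbcccabcb')
  11 → (0, 'bbababaacaabccbcccabcb')
  12 → (19, 'bcb')
  13 → (11, 'bccbcccabcb')
  14 → (14, 'bcccabcb')
  15 → (8, 'caabccbcccabcb')
  16 → (17, 'cabcb')
  17 → (20, 'cb')
  18 → (13, 'cbcccabcb')
  19 → (16, 'ccabcb')
  20 → (12, 'ccbcccabcb')
  21 → (15, 'cccabcb')

SA = [9, 6, 4, 2, 18, 10, 7, 21, 5, 3, 1, 0, 19, 11, 14, 8, 17, 20, 13, 16, 12, 15]
rank  pair      lcp
   1  s[9:],s[6:]  2  'aa'
   2  s[6:],s[4:]  1  'a'
   3  s[4:],s[2:]  3  'aba'
   4  s[2:],s[18:]  2  'ab'
   5  s[18:],s[10:]  3  'abc'
   6  s[10:],s[7:]  1  'a'
   7  s[7:],s[21:]  0  ''
   8  s[21:],s[5:]  1  'b'
   9  s[5:],s[3:]  2  'ba'
  10  s[3:],s[1:]  4  'baba'
  11  s[1:],s[0:]  1  'b'
  12  s[0:],s[19:]  1  'b'
  13  s[19:],s[11:]  2  'bc'
  14  s[11:],s[14:]  3  'bcc'
  15  s[14:],s[8:]  0  ''
  16  s[8:],s[17:]  2  'ca'
  17  s[17:],s[20:]  1  'c'
  18  s[20:],s[13:]  2  'cb'
  19  s[13:],s[16:]  1  'c'
  20  s[16:],s[12:]  2  'cc'
  21  s[12:],s[15:]  2  'cc'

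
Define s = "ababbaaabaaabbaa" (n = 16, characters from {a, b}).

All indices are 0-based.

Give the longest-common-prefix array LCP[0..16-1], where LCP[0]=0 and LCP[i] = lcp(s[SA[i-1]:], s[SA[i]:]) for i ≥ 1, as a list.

sorted suffixes:
  #0 SA[0]=15  'a'
  #1 SA[1]=14  'aa'
  #2 SA[2]=5  'aaabaaabbaa'
  #3 SA[3]=9  'aaabbaa'
  #4 SA[4]=6  'aabaaabbaa'
  #5 SA[5]=10  'aabbaa'
  #6 SA[6]=7  'abaaabbaa'
  #7 SA[7]=0  'ababbaaabaaabbaa'
  #8 SA[8]=11  'abbaa'
  #9 SA[9]=2  'abbaaabaaabbaa'
  #10 SA[10]=13  'baa'
  #11 SA[11]=4  'baaabaaabbaa'
  #12 SA[12]=8  'baaabbaa'
  #13 SA[13]=1  'babbaaabaaabbaa'
  #14 SA[14]=12  'bbaa'
  #15 SA[15]=3  'bbaaabaaabbaa'

SA = [15, 14, 5, 9, 6, 10, 7, 0, 11, 2, 13, 4, 8, 1, 12, 3]
i: (SA[i-1],SA[i]) lcp shared
  1: (15,14) 1 'a'
  2: (14,5) 2 'aa'
  3: (5,9) 4 'aaab'
  4: (9,6) 2 'aa'
  5: (6,10) 3 'aab'
  6: (10,7) 1 'a'
  7: (7,0) 3 'aba'
  8: (0,11) 2 'ab'
  9: (11,2) 5 'abbaa'
  10: (2,13) 0 ''
  11: (13,4) 3 'baa'
  12: (4,8) 5 'baaab'
  13: (8,1) 2 'ba'
  14: (1,12) 1 'b'
  15: (12,3) 4 'bbaa'

[0, 1, 2, 4, 2, 3, 1, 3, 2, 5, 0, 3, 5, 2, 1, 4]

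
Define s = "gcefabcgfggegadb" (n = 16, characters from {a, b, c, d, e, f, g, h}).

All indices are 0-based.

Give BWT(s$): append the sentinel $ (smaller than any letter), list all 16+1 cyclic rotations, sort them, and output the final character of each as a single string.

rank  rotation           last
    0  $gcefabcgfggegadb  b
    1  abcgfggegadb$gcef  f
    2  adb$gcefabcgfggeg  g
    3  b$gcefabcgfggegad  d
    4  bcgfggegadb$gcefa  a
    5  cefabcgfggegadb$g  g
    6  cgfggegadb$gcefab  b
    7  db$gcefabcgfggega  a
    8  efabcgfggegadb$gc  c
    9  egadb$gcefabcgfgg  g
   10  fabcgfggegadb$gce  e
   11  fggegadb$gcefabcg  g
   12  gadb$gcefabcgfgge  e
   13  gcefabcgfggegadb$  $
   14  gegadb$gcefabcgfg  g
   15  gfggegadb$gcefabc  c
   16  ggegadb$gcefabcgf  f

bfgdagbacgege$gcf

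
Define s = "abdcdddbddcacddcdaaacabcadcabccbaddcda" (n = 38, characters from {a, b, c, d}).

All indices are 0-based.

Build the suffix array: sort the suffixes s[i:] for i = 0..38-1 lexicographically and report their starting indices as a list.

[37, 17, 18, 21, 27, 0, 19, 11, 24, 32, 31, 22, 28, 1, 7, 20, 26, 10, 23, 30, 29, 35, 15, 12, 3, 36, 16, 6, 25, 9, 34, 14, 2, 5, 8, 33, 13, 4]

rank | idx | suffix
   0 |  37 | a
   1 |  17 | aaacabcadcabccbaddcda
   2 |  18 | aacabcadcabccbaddcda
   3 |  21 | abcadcabccbaddcda
   4 |  27 | abccbaddcda
   5 |   0 | abdcdddbddcacddcdaaacabcadcabccbaddcda
   6 |  19 | acabcadcabccbaddcda
   7 |  11 | acddcdaaacabcadcabccbaddcda
   8 |  24 | adcabccbaddcda
   9 |  32 | addcda
  10 |  31 | baddcda
  11 |  22 | bcadcabccbaddcda
  12 |  28 | bccbaddcda
  13 |   1 | bdcdddbddcacddcdaaacabcadcabccbaddcda
  14 |   7 | bddcacddcdaaacabcadcabccbaddcda
  15 |  20 | cabcadcabccbaddcda
  16 |  26 | cabccbaddcda
  17 |  10 | cacddcdaaacabcadcabccbaddcda
  18 |  23 | cadcabccbaddcda
  19 |  30 | cbaddcda
  20 |  29 | ccbaddcda
  21 |  35 | cda
  22 |  15 | cdaaacabcadcabccbaddcda
  23 |  12 | cddcdaaacabcadcabccbaddcda
  24 |   3 | cdddbddcacddcdaaacabcadcabccbaddcda
  25 |  36 | da
  26 |  16 | daaacabcadcabccbaddcda
  27 |   6 | dbddcacddcdaaacabcadcabccbaddcda
  28 |  25 | dcabccbaddcda
  29 |   9 | dcacddcdaaacabcadcabccbaddcda
  30 |  34 | dcda
  31 |  14 | dcdaaacabcadcabccbaddcda
  32 |   2 | dcdddbddcacddcdaaacabcadcabccbaddcda
  33 |   5 | ddbddcacddcdaaacabcadcabccbaddcda
  34 |   8 | ddcacddcdaaacabcadcabccbaddcda
  35 |  33 | ddcda
  36 |  13 | ddcdaaacabcadcabccbaddcda
  37 |   4 | dddbddcacddcdaaacabcadcabccbaddcda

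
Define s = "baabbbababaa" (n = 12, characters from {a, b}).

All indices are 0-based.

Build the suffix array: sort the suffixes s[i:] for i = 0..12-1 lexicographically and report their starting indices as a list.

[11, 10, 1, 8, 6, 2, 9, 0, 7, 5, 4, 3]

sorted suffixes:
  #0 SA[0]=11  'a'
  #1 SA[1]=10  'aa'
  #2 SA[2]=1  'aabbbababaa'
  #3 SA[3]=8  'abaa'
  #4 SA[4]=6  'ababaa'
  #5 SA[5]=2  'abbbababaa'
  #6 SA[6]=9  'baa'
  #7 SA[7]=0  'baabbbababaa'
  #8 SA[8]=7  'babaa'
  #9 SA[9]=5  'bababaa'
  #10 SA[10]=4  'bbababaa'
  #11 SA[11]=3  'bbbababaa'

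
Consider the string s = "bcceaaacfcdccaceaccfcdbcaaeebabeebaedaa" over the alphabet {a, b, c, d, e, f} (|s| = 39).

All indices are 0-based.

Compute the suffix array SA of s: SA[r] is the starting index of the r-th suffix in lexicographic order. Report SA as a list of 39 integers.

rank→(start, suffix):
  0 → (38, 'a')
  1 → (37, 'aa')
  2 → (4, 'aaacfcdccaceaccfcdbcaaeebabeebaedaa')
  3 → (5, 'aacfcdccaceaccfcdbcaaeebabeebaedaa')
  4 → (24, 'aaeebabeebaedaa')
  5 → (29, 'abeebaedaa')
  6 → (16, 'accfcdbcaaeebabeebaedaa')
  7 → (13, 'aceaccfcdbcaaeebabeebaedaa')
  8 → (6, 'acfcdccaceaccfcdbcaaeebabeebaedaa')
  9 → (34, 'aedaa')
  10 → (25, 'aeebabeebaedaa')
  11 → (28, 'babeebaedaa')
  12 → (33, 'baedaa')
  13 → (22, 'bcaaeebabeebaedaa')
  14 → (0, 'bcceaaacfcdccaceaccfcdbcaaeebabeebaedaa')
  15 → (30, 'beebaedaa')
  16 → (23, 'caaeebabeebaedaa')
  17 → (12, 'caceaccfcdbcaaeebabeebaedaa')
  18 → (11, 'ccaceaccfcdbcaaeebabeebaedaa')
  19 → (1, 'cceaaacfcdccaceaccfcdbcaaeebabeebaedaa')
  20 → (17, 'ccfcdbcaaeebabeebaedaa')
  21 → (20, 'cdbcaaeebabeebaedaa')
  22 → (9, 'cdccaceaccfcdbcaaeebabeebaedaa')
  23 → (2, 'ceaaacfcdccaceaccfcdbcaaeebabeebaedaa')
  24 → (14, 'ceaccfcdbcaaeebabeebaedaa')
  25 → (18, 'cfcdbcaaeebabeebaedaa')
  26 → (7, 'cfcdccaceaccfcdbcaaeebabeebaedaa')
  27 → (36, 'daa')
  28 → (21, 'dbcaaeebabeebaedaa')
  29 → (10, 'dccaceaccfcdbcaaeebabeebaedaa')
  30 → (3, 'eaaacfcdccaceaccfcdbcaaeebabeebaedaa')
  31 → (15, 'eaccfcdbcaaeebabeebaedaa')
  32 → (27, 'ebabeebaedaa')
  33 → (32, 'ebaedaa')
  34 → (35, 'edaa')
  35 → (26, 'eebabeebaedaa')
  36 → (31, 'eebaedaa')
  37 → (19, 'fcdbcaaeebabeebaedaa')
  38 → (8, 'fcdccaceaccfcdbcaaeebabeebaedaa')

[38, 37, 4, 5, 24, 29, 16, 13, 6, 34, 25, 28, 33, 22, 0, 30, 23, 12, 11, 1, 17, 20, 9, 2, 14, 18, 7, 36, 21, 10, 3, 15, 27, 32, 35, 26, 31, 19, 8]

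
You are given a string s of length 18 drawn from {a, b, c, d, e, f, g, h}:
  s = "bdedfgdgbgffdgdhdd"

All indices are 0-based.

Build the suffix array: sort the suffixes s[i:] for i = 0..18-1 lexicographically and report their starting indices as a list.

[0, 8, 17, 16, 1, 3, 6, 12, 14, 2, 11, 10, 4, 7, 5, 13, 9, 15]

rank | idx | suffix
   0 |   0 | bdedfgdgbgffdgdhdd
   1 |   8 | bgffdgdhdd
   2 |  17 | d
   3 |  16 | dd
   4 |   1 | dedfgdgbgffdgdhdd
   5 |   3 | dfgdgbgffdgdhdd
   6 |   6 | dgbgffdgdhdd
   7 |  12 | dgdhdd
   8 |  14 | dhdd
   9 |   2 | edfgdgbgffdgdhdd
  10 |  11 | fdgdhdd
  11 |  10 | ffdgdhdd
  12 |   4 | fgdgbgffdgdhdd
  13 |   7 | gbgffdgdhdd
  14 |   5 | gdgbgffdgdhdd
  15 |  13 | gdhdd
  16 |   9 | gffdgdhdd
  17 |  15 | hdd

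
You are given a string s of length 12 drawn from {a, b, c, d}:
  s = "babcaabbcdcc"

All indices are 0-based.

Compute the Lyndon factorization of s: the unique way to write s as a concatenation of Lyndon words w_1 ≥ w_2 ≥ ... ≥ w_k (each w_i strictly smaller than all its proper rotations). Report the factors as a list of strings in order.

emit factor 1: 'b' (i=0, period=1)
emit factor 2: 'abc' (i=1, period=3)
emit factor 3: 'aabbcdcc' (i=4, period=8)

["b", "abc", "aabbcdcc"]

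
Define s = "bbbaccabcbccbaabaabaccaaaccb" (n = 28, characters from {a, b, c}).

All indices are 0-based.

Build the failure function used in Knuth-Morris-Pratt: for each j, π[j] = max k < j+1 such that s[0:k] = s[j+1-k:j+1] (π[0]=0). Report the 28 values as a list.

[0, 1, 2, 0, 0, 0, 0, 1, 0, 1, 0, 0, 1, 0, 0, 1, 0, 0, 1, 0, 0, 0, 0, 0, 0, 0, 0, 1]

π[0] = 0
j=1 s[j]='b': π[1]=1 (border 'b')
j=2 s[j]='b': π[2]=2 (border 'bb')
j=3 s[j]='a': k: 2→1→0; π[3]=0 (border '')
j=4 s[j]='c': π[4]=0 (border '')
j=5 s[j]='c': π[5]=0 (border '')
j=6 s[j]='a': π[6]=0 (border '')
j=7 s[j]='b': π[7]=1 (border 'b')
j=8 s[j]='c': k: 1→0; π[8]=0 (border '')
j=9 s[j]='b': π[9]=1 (border 'b')
j=10 s[j]='c': k: 1→0; π[10]=0 (border '')
j=11 s[j]='c': π[11]=0 (border '')
j=12 s[j]='b': π[12]=1 (border 'b')
j=13 s[j]='a': k: 1→0; π[13]=0 (border '')
j=14 s[j]='a': π[14]=0 (border '')
j=15 s[j]='b': π[15]=1 (border 'b')
j=16 s[j]='a': k: 1→0; π[16]=0 (border '')
j=17 s[j]='a': π[17]=0 (border '')
j=18 s[j]='b': π[18]=1 (border 'b')
j=19 s[j]='a': k: 1→0; π[19]=0 (border '')
j=20 s[j]='c': π[20]=0 (border '')
j=21 s[j]='c': π[21]=0 (border '')
j=22 s[j]='a': π[22]=0 (border '')
j=23 s[j]='a': π[23]=0 (border '')
j=24 s[j]='a': π[24]=0 (border '')
j=25 s[j]='c': π[25]=0 (border '')
j=26 s[j]='c': π[26]=0 (border '')
j=27 s[j]='b': π[27]=1 (border 'b')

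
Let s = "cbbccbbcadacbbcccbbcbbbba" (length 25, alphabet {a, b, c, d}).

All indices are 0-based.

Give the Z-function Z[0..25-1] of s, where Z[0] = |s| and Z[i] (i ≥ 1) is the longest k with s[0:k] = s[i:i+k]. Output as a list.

Z[0]=25
i=1: outside box; Z[1]=0
i=2: outside box; Z[2]=0
i=3: outside box; Z[3]=1 scan→box=[3,4)
i=4: outside box; Z[4]=4 scan→box=[4,8)
i=5: min(r-i=3, Z[1]=0)=0; Z[5]=0
i=6: min(r-i=2, Z[2]=0)=0; Z[6]=0
i=7: min(r-i=1, Z[3]=1)=1; Z[7]=1
i=8: outside box; Z[8]=0
i=9: outside box; Z[9]=0
i=10: outside box; Z[10]=0
i=11: outside box; Z[11]=5 scan→box=[11,16)
i=12: min(r-i=4, Z[1]=0)=0; Z[12]=0
i=13: min(r-i=3, Z[2]=0)=0; Z[13]=0
i=14: min(r-i=2, Z[3]=1)=1; Z[14]=1
i=15: min(r-i=1, Z[4]=4)=1; Z[15]=1
i=16: outside box; Z[16]=4 scan→box=[16,20)
i=17: min(r-i=3, Z[1]=0)=0; Z[17]=0
i=18: min(r-i=2, Z[2]=0)=0; Z[18]=0
i=19: min(r-i=1, Z[3]=1)=1; Z[19]=3 scan→box=[19,22)
i=20: min(r-i=2, Z[1]=0)=0; Z[20]=0
i=21: min(r-i=1, Z[2]=0)=0; Z[21]=0
i=22: outside box; Z[22]=0
i=23: outside box; Z[23]=0
i=24: outside box; Z[24]=0

[25, 0, 0, 1, 4, 0, 0, 1, 0, 0, 0, 5, 0, 0, 1, 1, 4, 0, 0, 3, 0, 0, 0, 0, 0]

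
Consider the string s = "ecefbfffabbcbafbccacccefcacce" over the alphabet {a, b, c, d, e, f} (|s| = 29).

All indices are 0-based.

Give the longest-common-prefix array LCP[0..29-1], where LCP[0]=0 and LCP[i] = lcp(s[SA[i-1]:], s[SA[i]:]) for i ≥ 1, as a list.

rank→(start, suffix):
  0 → (8, 'abbcbafbccacccefcacce')
  1 → (18, 'acccefcacce')
  2 → (25, 'acce')
  3 → (13, 'afbccacccefcacce')
  4 → (12, 'bafbccacccefcacce')
  5 → (9, 'bbcbafbccacccefcacce')
  6 → (10, 'bcbafbccacccefcacce')
  7 → (15, 'bccacccefcacce')
  8 → (4, 'bfffabbcbafbccacccefcacce')
  9 → (17, 'cacccefcacce')
  10 → (24, 'cacce')
  11 → (11, 'cbafbccacccefcacce')
  12 → (16, 'ccacccefcacce')
  13 → (19, 'cccefcacce')
  14 → (26, 'cce')
  15 → (20, 'ccefcacce')
  16 → (27, 'ce')
  17 → (1, 'cefbfffabbcbafbccacccefcacce')
  18 → (21, 'cefcacce')
  19 → (28, 'e')
  20 → (0, 'ecefbfffabbcbafbccacccefcacce')
  21 → (2, 'efbfffabbcbafbccacccefcacce')
  22 → (22, 'efcacce')
  23 → (7, 'fabbcbafbccacccefcacce')
  24 → (14, 'fbccacccefcacce')
  25 → (3, 'fbfffabbcbafbccacccefcacce')
  26 → (23, 'fcacce')
  27 → (6, 'ffabbcbafbccacccefcacce')
  28 → (5, 'fffabbcbafbccacccefcacce')

SA = [8, 18, 25, 13, 12, 9, 10, 15, 4, 17, 24, 11, 16, 19, 26, 20, 27, 1, 21, 28, 0, 2, 22, 7, 14, 3, 23, 6, 5]
i: (SA[i-1],SA[i]) lcp shared
  1: (8,18) 1 'a'
  2: (18,25) 3 'acc'
  3: (25,13) 1 'a'
  4: (13,12) 0 ''
  5: (12,9) 1 'b'
  6: (9,10) 1 'b'
  7: (10,15) 2 'bc'
  8: (15,4) 1 'b'
  9: (4,17) 0 ''
  10: (17,24) 4 'cacc'
  11: (24,11) 1 'c'
  12: (11,16) 1 'c'
  13: (16,19) 2 'cc'
  14: (19,26) 2 'cc'
  15: (26,20) 3 'cce'
  16: (20,27) 1 'c'
  17: (27,1) 2 'ce'
  18: (1,21) 3 'cef'
  19: (21,28) 0 ''
  20: (28,0) 1 'e'
  21: (0,2) 1 'e'
  22: (2,22) 2 'ef'
  23: (22,7) 0 ''
  24: (7,14) 1 'f'
  25: (14,3) 2 'fb'
  26: (3,23) 1 'f'
  27: (23,6) 1 'f'
  28: (6,5) 2 'ff'

[0, 1, 3, 1, 0, 1, 1, 2, 1, 0, 4, 1, 1, 2, 2, 3, 1, 2, 3, 0, 1, 1, 2, 0, 1, 2, 1, 1, 2]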